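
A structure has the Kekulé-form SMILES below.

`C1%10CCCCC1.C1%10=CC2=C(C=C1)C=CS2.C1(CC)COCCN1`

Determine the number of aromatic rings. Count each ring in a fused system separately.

2

The SMILES encodes a six-membered saturated carbon ring; a six-membered carbon ring with three alternating C=C double bonds, fused to a five-membered ring containing one sulfur and two C=C double bonds; a six-membered saturated ring with an oxygen and an N–H nitrogen at positions 1 and 4.
The 6-membered ring has only sp³ atoms, so it is not fully conjugated — not aromatic (cyclohexane).
The fused 6/5-membered bicyclic (with one sulfur) is a single π system with 9 sp² atoms and 10 π electrons from ring double bonds plus a heteroatom lone pair. 10 = 4(2)+2, so the system is aromatic and both rings count as aromatic (benzothiophene).
The 6-membered ring with one oxygen and one N–H (1,4) has only sp³ atoms, so it is not fully conjugated — not aromatic (morpholine).
2 of the 4 rings are aromatic. Total: 2.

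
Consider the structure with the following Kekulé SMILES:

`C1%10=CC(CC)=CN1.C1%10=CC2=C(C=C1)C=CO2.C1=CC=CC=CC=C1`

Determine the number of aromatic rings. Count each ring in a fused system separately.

3

The SMILES encodes a five-membered ring of four carbons and one nitrogen bearing a hydrogen, with two C=C double bonds; a six-membered carbon ring with three alternating C=C double bonds, fused to a five-membered ring containing one oxygen and two C=C double bonds; an eight-membered carbon ring with four alternating C=C double bonds.
The 5-membered ring with one N–H has a continuous p-orbital overlap around the ring; 2 ring double bonds (4 π electrons) plus a heteroatom lone pair (2) give 6 π electrons. That satisfies 4n+2 with n=1, so it is aromatic (pyrrole).
The fused 6/5-membered bicyclic (with one oxygen) is a single π system with 9 sp² atoms and 10 π electrons from ring double bonds plus a heteroatom lone pair. 10 = 4(2)+2, so the system is aromatic and both rings count as aromatic (benzofuran).
The 8-membered ring has only sp² ring atoms; a planar conformation would have a fully conjugated π system of 8 electrons. But 8 = 4(2), which is 4n not 4n+2, so it is not aromatic (cyclooctatetraene) — cyclooctatetraene distorts into a non-planar tub to avoid antiaromaticity.
3 of the 4 rings are aromatic. Total: 3.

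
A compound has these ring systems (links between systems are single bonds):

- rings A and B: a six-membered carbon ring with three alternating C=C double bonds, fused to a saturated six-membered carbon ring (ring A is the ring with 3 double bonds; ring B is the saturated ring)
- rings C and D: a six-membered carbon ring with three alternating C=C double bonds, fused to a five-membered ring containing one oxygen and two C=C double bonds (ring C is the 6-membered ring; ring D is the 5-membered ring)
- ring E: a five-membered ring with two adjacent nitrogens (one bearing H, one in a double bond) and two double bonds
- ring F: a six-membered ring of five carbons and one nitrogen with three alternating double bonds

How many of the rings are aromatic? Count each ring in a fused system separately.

5

Ring A is planar and fully conjugated; 3 ring double bonds give 6 π electrons. Since 6 = 4n+2 (n=1), ring A is aromatic (benzene ring).
Ring B has four sp³ carbons, so it is not fully conjugated — not aromatic (cyclohexane ring).
Rings C and D form a fused bicyclic system (with one oxygen) with 9 sp² atoms and 10 π electrons from ring double bonds plus a heteroatom lone pair. 10 = 4(2)+2, so the system is aromatic and both rings count as aromatic (benzofuran).
Ring E is fully conjugated (every ring atom contributes a p orbital); 2 ring double bonds (4 π electrons) plus a heteroatom lone pair (2) give 6 π electrons. That satisfies 4n+2 with n=1, so ring E is aromatic (pyrazole).
Ring F is fully conjugated (every ring atom contributes a p orbital); 3 ring double bonds give 6 π electrons. That satisfies 4n+2 with n=1, so ring F is aromatic (pyridine).
Aromatic: A, C, D, E, F. Total: 5.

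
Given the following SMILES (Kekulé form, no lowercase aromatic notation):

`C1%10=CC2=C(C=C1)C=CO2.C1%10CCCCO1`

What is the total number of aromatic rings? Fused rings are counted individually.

2

The SMILES encodes a six-membered carbon ring with three alternating C=C double bonds, fused to a five-membered ring containing one oxygen and two C=C double bonds; a six-membered saturated ring of five carbons and one oxygen.
The fused 6/5-membered bicyclic (with one oxygen) is a single π system with 9 sp² atoms and 10 π electrons from ring double bonds plus a heteroatom lone pair. 10 = 4(2)+2, so the system is aromatic and both rings count as aromatic (benzofuran).
The 6-membered ring with one oxygen has only sp³ atoms, so it is not fully conjugated — not aromatic (tetrahydropyran).
2 of the 3 rings are aromatic. Total: 2.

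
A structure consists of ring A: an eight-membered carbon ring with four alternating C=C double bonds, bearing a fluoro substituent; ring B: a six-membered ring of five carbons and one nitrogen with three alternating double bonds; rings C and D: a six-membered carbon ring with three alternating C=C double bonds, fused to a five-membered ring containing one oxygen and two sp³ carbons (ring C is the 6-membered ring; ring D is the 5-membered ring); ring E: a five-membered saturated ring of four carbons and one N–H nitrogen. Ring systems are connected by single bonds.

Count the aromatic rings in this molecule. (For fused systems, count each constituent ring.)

2

Ring A has only sp² ring atoms; a planar conformation would have a fully conjugated π system of 8 electrons. But 8 = 4(2), which is 4n not 4n+2, so ring A is not aromatic (cyclooctatetraene) — cyclooctatetraene distorts into a non-planar tub to avoid antiaromaticity.
Ring B is planar and fully conjugated; 3 ring double bonds give 6 π electrons. That satisfies 4n+2 with n=1, so ring B is aromatic (pyridine).
Ring C is planar and fully conjugated; 3 ring double bonds give 6 π electrons. That satisfies 4n+2 with n=1, so ring C is aromatic (benzene ring).
Ring D has two sp³ carbons, so it is not fully conjugated — not aromatic (oxolane ring).
Ring E has only sp³ atoms, so it is not fully conjugated — not aromatic (pyrrolidine).
Aromatic: B, C. Total: 2.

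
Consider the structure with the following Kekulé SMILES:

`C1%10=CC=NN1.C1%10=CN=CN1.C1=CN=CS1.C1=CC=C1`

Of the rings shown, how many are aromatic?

3

The SMILES encodes a five-membered ring with two adjacent nitrogens (one bearing H, one in a double bond) and two double bonds; a five-membered ring with nitrogens at positions 1 and 3 (one bearing H, one in a C=N bond) and two double bonds; a five-membered ring with a sulfur at position 1 and a nitrogen at position 3 (in a C=N bond), with two double bonds; a four-membered carbon ring with two alternating C=C double bonds.
The 5-membered ring with two adjacent nitrogens (one N–H, one =N–) is fully conjugated (every ring atom contributes a p orbital); 2 ring double bonds (4 π electrons) plus a heteroatom lone pair (2) give 6 π electrons. Since 6 = 4n+2 (n=1), it is aromatic (pyrazole).
The 5-membered ring with two nitrogens (one N–H, one =N–) is fully conjugated (every ring atom contributes a p orbital); 2 ring double bonds (4 π electrons) plus a heteroatom lone pair (2) give 6 π electrons. Since 6 = 4n+2 (n=1), it is aromatic (imidazole).
The 5-membered ring with one sulfur and one =N– has a continuous p-orbital overlap around the ring; 2 ring double bonds (4 π electrons) plus a heteroatom lone pair (2) give 6 π electrons. Since 6 = 4n+2 (n=1), it is aromatic (thiazole).
The 4-membered ring has only sp² ring atoms; a planar conformation would have a fully conjugated π system of 4 electrons. But 4 = 4(1), which is 4n not 4n+2, so it is not aromatic (cyclobutadiene) — cyclobutadiene is antiaromatic and distorts to a rectangle.
3 of the 4 rings are aromatic. Total: 3.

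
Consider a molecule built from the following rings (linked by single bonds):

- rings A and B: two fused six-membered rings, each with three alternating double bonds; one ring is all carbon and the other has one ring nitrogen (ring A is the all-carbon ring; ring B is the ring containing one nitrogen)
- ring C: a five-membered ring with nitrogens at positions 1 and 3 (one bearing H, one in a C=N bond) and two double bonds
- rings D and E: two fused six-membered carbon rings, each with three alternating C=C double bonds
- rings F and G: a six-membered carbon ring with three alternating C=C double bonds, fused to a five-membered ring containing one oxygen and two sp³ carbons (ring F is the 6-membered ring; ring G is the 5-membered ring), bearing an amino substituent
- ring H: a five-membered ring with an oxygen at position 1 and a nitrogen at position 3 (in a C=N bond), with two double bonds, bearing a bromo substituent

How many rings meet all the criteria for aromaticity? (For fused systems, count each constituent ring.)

Rings A and B form a fused bicyclic system (with one nitrogen) with 10 sp² atoms and 10 π electrons from ring double bonds. 10 = 4(2)+2, so the system is aromatic and both rings count as aromatic (quinoline).
Ring C is fully conjugated (every ring atom contributes a p orbital); 2 ring double bonds (4 π electrons) plus a heteroatom lone pair (2) give 6 π electrons. 6 = 4(1)+2, so ring C is aromatic (imidazole).
Rings D and E form a fused bicyclic system with 10 sp² atoms and 10 π electrons from ring double bonds. 10 = 4(2)+2, so the system is aromatic and both rings count as aromatic (naphthalene).
Ring F is planar and fully conjugated; 3 ring double bonds give 6 π electrons. That satisfies 4n+2 with n=1, so ring F is aromatic (benzene ring).
Ring G has two sp³ carbons, so it is not fully conjugated — not aromatic (oxolane ring).
Ring H is fully conjugated (every ring atom contributes a p orbital); 2 ring double bonds (4 π electrons) plus a heteroatom lone pair (2) give 6 π electrons. That satisfies 4n+2 with n=1, so ring H is aromatic (oxazole).
Aromatic: A, B, C, D, E, F, H. Total: 7.

7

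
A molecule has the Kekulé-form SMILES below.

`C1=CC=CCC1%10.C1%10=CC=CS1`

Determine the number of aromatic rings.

1

The SMILES encodes a six-membered carbon ring with two conjugated C=C double bonds and two sp³ carbons; a five-membered ring of four carbons and one sulfur, with two C=C double bonds.
The 6-membered ring has two sp³ carbons, so it is not fully conjugated — not aromatic (1,3-cyclohexadiene).
The 5-membered ring with one sulfur is planar and fully conjugated; 2 ring double bonds (4 π electrons) plus a heteroatom lone pair (2) give 6 π electrons. That satisfies 4n+2 with n=1, so it is aromatic (thiophene).
1 of the 2 rings is aromatic. Total: 1.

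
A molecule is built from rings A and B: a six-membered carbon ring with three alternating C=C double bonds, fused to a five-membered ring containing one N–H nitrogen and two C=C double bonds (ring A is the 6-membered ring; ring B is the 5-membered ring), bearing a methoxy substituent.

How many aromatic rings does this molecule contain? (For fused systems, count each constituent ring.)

Rings A and B form a fused bicyclic system (with one N–H) with 9 sp² atoms and 10 π electrons from ring double bonds plus a heteroatom lone pair. 10 = 4(2)+2, so the system is aromatic and both rings count as aromatic (indole).
Aromatic: A, B. Total: 2.

2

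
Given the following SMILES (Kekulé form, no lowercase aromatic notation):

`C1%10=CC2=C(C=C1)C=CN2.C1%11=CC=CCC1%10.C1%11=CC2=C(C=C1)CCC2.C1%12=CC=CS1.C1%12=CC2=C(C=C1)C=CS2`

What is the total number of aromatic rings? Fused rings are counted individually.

The SMILES encodes a six-membered carbon ring with three alternating C=C double bonds, fused to a five-membered ring containing one N–H nitrogen and two C=C double bonds; a six-membered carbon ring with two conjugated C=C double bonds and two sp³ carbons; a six-membered carbon ring with three alternating C=C double bonds, fused to a saturated five-membered carbon ring; a five-membered ring of four carbons and one sulfur, with two C=C double bonds; a six-membered carbon ring with three alternating C=C double bonds, fused to a five-membered ring containing one sulfur and two C=C double bonds.
The fused 6/5-membered bicyclic (with one N–H) is a single π system with 9 sp² atoms and 10 π electrons from ring double bonds plus a heteroatom lone pair. 10 = 4(2)+2, so the system is aromatic and both rings count as aromatic (indole).
The 6-membered ring has two sp³ carbons, so it is not fully conjugated — not aromatic (1,3-cyclohexadiene).
The second 6-membered ring is fully conjugated (every ring atom contributes a p orbital); 3 ring double bonds give 6 π electrons. 6 = 4(1)+2, so it is aromatic (benzene ring).
The 5-membered ring has three sp³ carbons, so it is not fully conjugated — not aromatic (cyclopentane ring).
The 5-membered ring with one sulfur is fully conjugated (every ring atom contributes a p orbital); 2 ring double bonds (4 π electrons) plus a heteroatom lone pair (2) give 6 π electrons. That satisfies 4n+2 with n=1, so it is aromatic (thiophene).
The fused 6/5-membered bicyclic (with one sulfur) is a single π system with 9 sp² atoms and 10 π electrons from ring double bonds plus a heteroatom lone pair. 10 = 4(2)+2, so the system is aromatic and both rings count as aromatic (benzothiophene).
6 of the 8 rings are aromatic. Total: 6.

6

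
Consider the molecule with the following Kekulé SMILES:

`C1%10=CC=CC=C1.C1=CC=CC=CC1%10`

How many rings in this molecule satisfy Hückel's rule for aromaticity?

The SMILES encodes a six-membered carbon ring with three alternating C=C double bonds; a seven-membered carbon ring with three C=C double bonds and one sp³ carbon.
The 6-membered ring is planar and fully conjugated; 3 ring double bonds give 6 π electrons. 6 = 4(1)+2, so it is aromatic (benzene).
The 7-membered ring has one sp³ carbon, so it is not fully conjugated — not aromatic (cycloheptatriene).
1 of the 2 rings is aromatic. Total: 1.

1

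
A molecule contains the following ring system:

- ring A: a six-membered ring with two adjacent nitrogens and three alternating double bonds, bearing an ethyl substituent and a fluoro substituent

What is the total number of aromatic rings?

Ring A is planar and fully conjugated; 3 ring double bonds give 6 π electrons. 6 = 4(1)+2, so ring A is aromatic (pyridazine).

1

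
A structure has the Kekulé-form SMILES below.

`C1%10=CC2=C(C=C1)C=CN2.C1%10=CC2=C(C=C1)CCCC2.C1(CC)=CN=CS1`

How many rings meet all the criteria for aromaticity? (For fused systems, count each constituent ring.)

4

The SMILES encodes a six-membered carbon ring with three alternating C=C double bonds, fused to a five-membered ring containing one N–H nitrogen and two C=C double bonds; a six-membered carbon ring with three alternating C=C double bonds, fused to a saturated six-membered carbon ring; a five-membered ring with a sulfur at position 1 and a nitrogen at position 3 (in a C=N bond), with two double bonds.
The fused 6/5-membered bicyclic (with one N–H) is a single π system with 9 sp² atoms and 10 π electrons from ring double bonds plus a heteroatom lone pair. 10 = 4(2)+2, so the system is aromatic and both rings count as aromatic (indole).
The 6-membered ring has a continuous p-orbital overlap around the ring; 3 ring double bonds give 6 π electrons. That satisfies 4n+2 with n=1, so it is aromatic (benzene ring).
The second 6-membered ring has four sp³ carbons, so it is not fully conjugated — not aromatic (cyclohexane ring).
The 5-membered ring with one sulfur and one =N– is planar and fully conjugated; 2 ring double bonds (4 π electrons) plus a heteroatom lone pair (2) give 6 π electrons. Since 6 = 4n+2 (n=1), it is aromatic (thiazole).
4 of the 5 rings are aromatic. Total: 4.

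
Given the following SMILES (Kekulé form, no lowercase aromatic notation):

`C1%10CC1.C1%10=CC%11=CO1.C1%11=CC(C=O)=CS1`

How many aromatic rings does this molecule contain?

2

The SMILES encodes a three-membered saturated carbon ring; a five-membered ring of four carbons and one oxygen, with two C=C double bonds; a five-membered ring of four carbons and one sulfur, with two C=C double bonds.
The 3-membered ring has only sp³ atoms, so it is not fully conjugated — not aromatic (cyclopropane).
The 5-membered ring with one oxygen is fully conjugated (every ring atom contributes a p orbital); 2 ring double bonds (4 π electrons) plus a heteroatom lone pair (2) give 6 π electrons. That satisfies 4n+2 with n=1, so it is aromatic (furan).
The 5-membered ring with one sulfur has a continuous p-orbital overlap around the ring; 2 ring double bonds (4 π electrons) plus a heteroatom lone pair (2) give 6 π electrons. Since 6 = 4n+2 (n=1), it is aromatic (thiophene).
2 of the 3 rings are aromatic. Total: 2.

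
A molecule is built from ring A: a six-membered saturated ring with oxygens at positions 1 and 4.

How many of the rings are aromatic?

Ring A has only sp³ atoms, so it is not fully conjugated — not aromatic (1,4-dioxane).

0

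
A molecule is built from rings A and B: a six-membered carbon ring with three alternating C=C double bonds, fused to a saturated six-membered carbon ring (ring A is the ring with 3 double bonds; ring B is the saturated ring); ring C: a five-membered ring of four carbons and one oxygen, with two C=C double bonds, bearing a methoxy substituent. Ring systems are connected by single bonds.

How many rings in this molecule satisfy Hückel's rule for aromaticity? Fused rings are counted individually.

Ring A is planar and fully conjugated; 3 ring double bonds give 6 π electrons. That satisfies 4n+2 with n=1, so ring A is aromatic (benzene ring).
Ring B has four sp³ carbons, so it is not fully conjugated — not aromatic (cyclohexane ring).
Ring C is fully conjugated (every ring atom contributes a p orbital); 2 ring double bonds (4 π electrons) plus a heteroatom lone pair (2) give 6 π electrons. That satisfies 4n+2 with n=1, so ring C is aromatic (furan).
Aromatic: A, C. Total: 2.

2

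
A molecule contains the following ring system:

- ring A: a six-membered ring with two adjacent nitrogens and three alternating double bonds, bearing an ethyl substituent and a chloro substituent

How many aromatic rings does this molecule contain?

Ring A is planar and fully conjugated; 3 ring double bonds give 6 π electrons. That satisfies 4n+2 with n=1, so ring A is aromatic (pyridazine).

1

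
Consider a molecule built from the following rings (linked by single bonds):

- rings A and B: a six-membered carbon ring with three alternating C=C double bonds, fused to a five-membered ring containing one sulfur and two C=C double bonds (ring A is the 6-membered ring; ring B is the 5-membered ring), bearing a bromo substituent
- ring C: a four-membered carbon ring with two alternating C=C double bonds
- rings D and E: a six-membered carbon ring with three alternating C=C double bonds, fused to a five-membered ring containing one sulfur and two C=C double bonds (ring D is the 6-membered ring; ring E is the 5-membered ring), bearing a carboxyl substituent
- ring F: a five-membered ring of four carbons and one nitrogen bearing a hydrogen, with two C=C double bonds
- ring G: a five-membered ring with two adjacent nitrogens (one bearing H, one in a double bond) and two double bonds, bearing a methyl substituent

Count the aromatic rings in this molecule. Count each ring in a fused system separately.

Rings A and B form a fused bicyclic system (with one sulfur) with 9 sp² atoms and 10 π electrons from ring double bonds plus a heteroatom lone pair. 10 = 4(2)+2, so the system is aromatic and both rings count as aromatic (benzothiophene).
Ring C has only sp² ring atoms; a planar conformation would have a fully conjugated π system of 4 electrons. But 4 = 4(1), which is 4n not 4n+2, so ring C is not aromatic (cyclobutadiene) — cyclobutadiene is antiaromatic and distorts to a rectangle.
Rings D and E form a fused bicyclic system (with one sulfur) with 9 sp² atoms and 10 π electrons from ring double bonds plus a heteroatom lone pair. 10 = 4(2)+2, so the system is aromatic and both rings count as aromatic (benzothiophene).
Ring F has a continuous p-orbital overlap around the ring; 2 ring double bonds (4 π electrons) plus a heteroatom lone pair (2) give 6 π electrons. 6 = 4(1)+2, so ring F is aromatic (pyrrole).
Ring G is planar and fully conjugated; 2 ring double bonds (4 π electrons) plus a heteroatom lone pair (2) give 6 π electrons. 6 = 4(1)+2, so ring G is aromatic (pyrazole).
Aromatic: A, B, D, E, F, G. Total: 6.

6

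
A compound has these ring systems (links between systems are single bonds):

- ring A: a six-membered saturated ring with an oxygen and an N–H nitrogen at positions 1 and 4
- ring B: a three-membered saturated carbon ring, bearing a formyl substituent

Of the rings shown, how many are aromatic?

Ring A has only sp³ atoms, so it is not fully conjugated — not aromatic (morpholine).
Ring B has only sp³ atoms, so it is not fully conjugated — not aromatic (cyclopropane).
No ring is aromatic. Total: 0.

0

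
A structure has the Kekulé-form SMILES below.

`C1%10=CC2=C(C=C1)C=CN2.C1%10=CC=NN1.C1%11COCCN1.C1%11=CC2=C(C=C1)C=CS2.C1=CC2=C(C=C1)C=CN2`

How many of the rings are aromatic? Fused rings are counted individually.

7

The SMILES encodes a six-membered carbon ring with three alternating C=C double bonds, fused to a five-membered ring containing one N–H nitrogen and two C=C double bonds; a five-membered ring with two adjacent nitrogens (one bearing H, one in a double bond) and two double bonds; a six-membered saturated ring with an oxygen and an N–H nitrogen at positions 1 and 4; a six-membered carbon ring with three alternating C=C double bonds, fused to a five-membered ring containing one sulfur and two C=C double bonds; a six-membered carbon ring with three alternating C=C double bonds, fused to a five-membered ring containing one N–H nitrogen and two C=C double bonds.
The fused 6/5-membered bicyclic (with one N–H) is a single π system with 9 sp² atoms and 10 π electrons from ring double bonds plus a heteroatom lone pair. 10 = 4(2)+2, so the system is aromatic and both rings count as aromatic (indole).
The 5-membered ring with two adjacent nitrogens (one N–H, one =N–) has a continuous p-orbital overlap around the ring; 2 ring double bonds (4 π electrons) plus a heteroatom lone pair (2) give 6 π electrons. Since 6 = 4n+2 (n=1), it is aromatic (pyrazole).
The 6-membered ring with one oxygen and one N–H (1,4) has only sp³ atoms, so it is not fully conjugated — not aromatic (morpholine).
The fused 6/5-membered bicyclic (with one sulfur) is a single π system with 9 sp² atoms and 10 π electrons from ring double bonds plus a heteroatom lone pair. 10 = 4(2)+2, so the system is aromatic and both rings count as aromatic (benzothiophene).
The fused 6/5-membered bicyclic (with one N–H) is a single π system with 9 sp² atoms and 10 π electrons from ring double bonds plus a heteroatom lone pair. 10 = 4(2)+2, so the system is aromatic and both rings count as aromatic (indole).
7 of the 8 rings are aromatic. Total: 7.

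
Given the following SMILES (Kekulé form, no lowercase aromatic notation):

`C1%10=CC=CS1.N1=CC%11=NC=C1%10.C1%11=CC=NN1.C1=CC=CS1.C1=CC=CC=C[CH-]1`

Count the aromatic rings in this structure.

The SMILES encodes a five-membered ring of four carbons and one sulfur, with two C=C double bonds; a six-membered ring with nitrogens at positions 1 and 4 and three alternating double bonds; a five-membered ring with two adjacent nitrogens (one bearing H, one in a double bond) and two double bonds; a five-membered ring of four carbons and one sulfur, with two C=C double bonds; a seven-membered all-carbon ring bearing a negative charge on one carbon, with three C=C double bonds.
The 5-membered ring with one sulfur is fully conjugated (every ring atom contributes a p orbital); 2 ring double bonds (4 π electrons) plus a heteroatom lone pair (2) give 6 π electrons. 6 = 4(1)+2, so it is aromatic (thiophene).
The 6-membered ring with two nitrogens (1,4) is planar and fully conjugated; 3 ring double bonds give 6 π electrons. Since 6 = 4n+2 (n=1), it is aromatic (pyrazine).
The 5-membered ring with two adjacent nitrogens (one N–H, one =N–) is fully conjugated (every ring atom contributes a p orbital); 2 ring double bonds (4 π electrons) plus a heteroatom lone pair (2) give 6 π electrons. 6 = 4(1)+2, so it is aromatic (pyrazole).
The second 5-membered ring with one sulfur is fully conjugated (every ring atom contributes a p orbital); 2 ring double bonds (4 π electrons) plus a heteroatom lone pair (2) give 6 π electrons. 6 = 4(1)+2, so it is aromatic (thiophene).
The 7-membered ring has only sp² ring atoms; a planar conformation would have a fully conjugated π system of 8 electrons. But 8 = 4(2), which is 4n not 4n+2, so it is not aromatic (cycloheptatrienyl anion).
4 of the 5 rings are aromatic. Total: 4.

4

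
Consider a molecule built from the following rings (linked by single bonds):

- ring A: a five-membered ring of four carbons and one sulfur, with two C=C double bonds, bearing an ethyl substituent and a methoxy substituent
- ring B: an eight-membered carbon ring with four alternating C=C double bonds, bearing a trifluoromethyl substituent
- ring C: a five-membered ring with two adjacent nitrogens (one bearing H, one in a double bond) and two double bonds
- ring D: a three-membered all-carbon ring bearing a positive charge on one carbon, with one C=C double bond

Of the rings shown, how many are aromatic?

3

Ring A has a continuous p-orbital overlap around the ring; 2 ring double bonds (4 π electrons) plus a heteroatom lone pair (2) give 6 π electrons. 6 = 4(1)+2, so ring A is aromatic (thiophene).
Ring B has only sp² ring atoms; a planar conformation would have a fully conjugated π system of 8 electrons. But 8 = 4(2), which is 4n not 4n+2, so ring B is not aromatic (cyclooctatetraene) — cyclooctatetraene distorts into a non-planar tub to avoid antiaromaticity.
Ring C is fully conjugated (every ring atom contributes a p orbital); 2 ring double bonds (4 π electrons) plus a heteroatom lone pair (2) give 6 π electrons. That satisfies 4n+2 with n=1, so ring C is aromatic (pyrazole).
Ring D is fully conjugated (every ring atom contributes a p orbital); 1 ring double bond (2 π electrons) plus the carbocation's empty p orbital (0, but keeps the ring conjugated) give 2 π electrons. 2 = 4(0)+2, so ring D is aromatic (cyclopropenyl cation).
Aromatic: A, C, D. Total: 3.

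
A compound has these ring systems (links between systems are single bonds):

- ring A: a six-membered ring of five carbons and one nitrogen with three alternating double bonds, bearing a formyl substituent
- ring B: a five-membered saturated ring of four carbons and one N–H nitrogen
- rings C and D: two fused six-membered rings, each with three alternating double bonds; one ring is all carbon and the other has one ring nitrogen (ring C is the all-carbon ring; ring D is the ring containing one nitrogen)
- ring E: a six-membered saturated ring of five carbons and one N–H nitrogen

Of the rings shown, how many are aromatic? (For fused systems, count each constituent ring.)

Ring A is fully conjugated (every ring atom contributes a p orbital); 3 ring double bonds give 6 π electrons. 6 = 4(1)+2, so ring A is aromatic (pyridine).
Ring B has only sp³ atoms, so it is not fully conjugated — not aromatic (pyrrolidine).
Rings C and D form a fused bicyclic system (with one nitrogen) with 10 sp² atoms and 10 π electrons from ring double bonds. 10 = 4(2)+2, so the system is aromatic and both rings count as aromatic (quinoline).
Ring E has only sp³ atoms, so it is not fully conjugated — not aromatic (piperidine).
Aromatic: A, C, D. Total: 3.

3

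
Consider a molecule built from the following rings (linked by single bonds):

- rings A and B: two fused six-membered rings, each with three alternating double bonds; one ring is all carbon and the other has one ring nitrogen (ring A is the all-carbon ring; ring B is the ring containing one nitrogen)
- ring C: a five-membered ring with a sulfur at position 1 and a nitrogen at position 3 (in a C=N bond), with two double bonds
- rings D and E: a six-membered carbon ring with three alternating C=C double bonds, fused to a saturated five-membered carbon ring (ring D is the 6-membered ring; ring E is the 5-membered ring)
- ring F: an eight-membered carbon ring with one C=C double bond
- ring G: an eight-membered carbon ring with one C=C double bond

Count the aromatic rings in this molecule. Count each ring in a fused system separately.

Rings A and B form a fused bicyclic system (with one nitrogen) with 10 sp² atoms and 10 π electrons from ring double bonds. 10 = 4(2)+2, so the system is aromatic and both rings count as aromatic (quinoline).
Ring C is planar and fully conjugated; 2 ring double bonds (4 π electrons) plus a heteroatom lone pair (2) give 6 π electrons. Since 6 = 4n+2 (n=1), ring C is aromatic (thiazole).
Ring D is planar and fully conjugated; 3 ring double bonds give 6 π electrons. 6 = 4(1)+2, so ring D is aromatic (benzene ring).
Ring E has three sp³ carbons, so it is not fully conjugated — not aromatic (cyclopentane ring).
Ring F has six sp³ carbons, so it is not fully conjugated — not aromatic (cyclooctene).
Ring G has six sp³ carbons, so it is not fully conjugated — not aromatic (cyclooctene).
Aromatic: A, B, C, D. Total: 4.

4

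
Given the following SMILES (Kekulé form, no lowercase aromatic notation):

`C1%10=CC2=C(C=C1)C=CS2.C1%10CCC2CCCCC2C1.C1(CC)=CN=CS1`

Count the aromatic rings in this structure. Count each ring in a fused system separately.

3

The SMILES encodes a six-membered carbon ring with three alternating C=C double bonds, fused to a five-membered ring containing one sulfur and two C=C double bonds; two fused six-membered saturated carbon rings; a five-membered ring with a sulfur at position 1 and a nitrogen at position 3 (in a C=N bond), with two double bonds.
The fused 6/5-membered bicyclic (with one sulfur) is a single π system with 9 sp² atoms and 10 π electrons from ring double bonds plus a heteroatom lone pair. 10 = 4(2)+2, so the system is aromatic and both rings count as aromatic (benzothiophene).
The 6-membered ring has only sp³ atoms, so it is not fully conjugated — not aromatic (cyclohexane ring).
The second 6-membered ring has only sp³ atoms, so it is not fully conjugated — not aromatic (cyclohexane ring).
The 5-membered ring with one sulfur and one =N– has a continuous p-orbital overlap around the ring; 2 ring double bonds (4 π electrons) plus a heteroatom lone pair (2) give 6 π electrons. 6 = 4(1)+2, so it is aromatic (thiazole).
3 of the 5 rings are aromatic. Total: 3.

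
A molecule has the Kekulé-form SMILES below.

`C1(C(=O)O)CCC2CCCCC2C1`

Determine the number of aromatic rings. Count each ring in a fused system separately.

The SMILES encodes two fused six-membered saturated carbon rings.
The 6-membered ring has only sp³ atoms, so it is not fully conjugated — not aromatic (cyclohexane ring).
The second 6-membered ring has only sp³ atoms, so it is not fully conjugated — not aromatic (cyclohexane ring).
None of the rings are aromatic. Total: 0.

0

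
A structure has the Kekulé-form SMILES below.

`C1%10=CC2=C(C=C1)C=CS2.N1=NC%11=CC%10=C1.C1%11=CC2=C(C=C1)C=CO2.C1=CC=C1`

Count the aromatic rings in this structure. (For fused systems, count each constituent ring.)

5

The SMILES encodes a six-membered carbon ring with three alternating C=C double bonds, fused to a five-membered ring containing one sulfur and two C=C double bonds; a six-membered ring with two adjacent nitrogens and three alternating double bonds; a six-membered carbon ring with three alternating C=C double bonds, fused to a five-membered ring containing one oxygen and two C=C double bonds; a four-membered carbon ring with two alternating C=C double bonds.
The fused 6/5-membered bicyclic (with one sulfur) is a single π system with 9 sp² atoms and 10 π electrons from ring double bonds plus a heteroatom lone pair. 10 = 4(2)+2, so the system is aromatic and both rings count as aromatic (benzothiophene).
The 6-membered ring with two nitrogens (1,2) is planar and fully conjugated; 3 ring double bonds give 6 π electrons. That satisfies 4n+2 with n=1, so it is aromatic (pyridazine).
The fused 6/5-membered bicyclic (with one oxygen) is a single π system with 9 sp² atoms and 10 π electrons from ring double bonds plus a heteroatom lone pair. 10 = 4(2)+2, so the system is aromatic and both rings count as aromatic (benzofuran).
The 4-membered ring has only sp² ring atoms; a planar conformation would have a fully conjugated π system of 4 electrons. But 4 = 4(1), which is 4n not 4n+2, so it is not aromatic (cyclobutadiene) — cyclobutadiene is antiaromatic and distorts to a rectangle.
5 of the 6 rings are aromatic. Total: 5.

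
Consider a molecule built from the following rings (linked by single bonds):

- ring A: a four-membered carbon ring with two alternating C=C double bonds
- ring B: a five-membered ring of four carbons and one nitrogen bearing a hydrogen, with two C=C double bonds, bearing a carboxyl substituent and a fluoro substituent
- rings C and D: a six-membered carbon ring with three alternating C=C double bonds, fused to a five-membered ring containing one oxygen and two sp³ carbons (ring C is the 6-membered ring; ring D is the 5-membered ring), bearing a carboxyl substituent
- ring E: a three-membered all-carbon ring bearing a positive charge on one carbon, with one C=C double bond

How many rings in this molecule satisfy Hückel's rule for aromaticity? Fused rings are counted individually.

Ring A has only sp² ring atoms; a planar conformation would have a fully conjugated π system of 4 electrons. But 4 = 4(1), which is 4n not 4n+2, so ring A is not aromatic (cyclobutadiene) — cyclobutadiene is antiaromatic and distorts to a rectangle.
Ring B has a continuous p-orbital overlap around the ring; 2 ring double bonds (4 π electrons) plus a heteroatom lone pair (2) give 6 π electrons. 6 = 4(1)+2, so ring B is aromatic (pyrrole).
Ring C is planar and fully conjugated; 3 ring double bonds give 6 π electrons. Since 6 = 4n+2 (n=1), ring C is aromatic (benzene ring).
Ring D has two sp³ carbons, so it is not fully conjugated — not aromatic (oxolane ring).
Ring E is planar and fully conjugated; 1 ring double bond (2 π electrons) plus the carbocation's empty p orbital (0, but keeps the ring conjugated) give 2 π electrons. 2 = 4(0)+2, so ring E is aromatic (cyclopropenyl cation).
Aromatic: B, C, E. Total: 3.

3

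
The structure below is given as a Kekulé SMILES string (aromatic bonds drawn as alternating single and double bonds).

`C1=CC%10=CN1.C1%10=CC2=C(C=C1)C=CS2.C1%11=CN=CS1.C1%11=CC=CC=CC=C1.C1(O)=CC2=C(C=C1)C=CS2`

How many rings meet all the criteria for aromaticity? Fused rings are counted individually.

6

The SMILES encodes a five-membered ring of four carbons and one nitrogen bearing a hydrogen, with two C=C double bonds; a six-membered carbon ring with three alternating C=C double bonds, fused to a five-membered ring containing one sulfur and two C=C double bonds; a five-membered ring with a sulfur at position 1 and a nitrogen at position 3 (in a C=N bond), with two double bonds; an eight-membered carbon ring with four alternating C=C double bonds; a six-membered carbon ring with three alternating C=C double bonds, fused to a five-membered ring containing one sulfur and two C=C double bonds.
The 5-membered ring with one N–H is planar and fully conjugated; 2 ring double bonds (4 π electrons) plus a heteroatom lone pair (2) give 6 π electrons. That satisfies 4n+2 with n=1, so it is aromatic (pyrrole).
The fused 6/5-membered bicyclic (with one sulfur) is a single π system with 9 sp² atoms and 10 π electrons from ring double bonds plus a heteroatom lone pair. 10 = 4(2)+2, so the system is aromatic and both rings count as aromatic (benzothiophene).
The 5-membered ring with one sulfur and one =N– is fully conjugated (every ring atom contributes a p orbital); 2 ring double bonds (4 π electrons) plus a heteroatom lone pair (2) give 6 π electrons. Since 6 = 4n+2 (n=1), it is aromatic (thiazole).
The 8-membered ring has only sp² ring atoms; a planar conformation would have a fully conjugated π system of 8 electrons. But 8 = 4(2), which is 4n not 4n+2, so it is not aromatic (cyclooctatetraene) — cyclooctatetraene distorts into a non-planar tub to avoid antiaromaticity.
The fused 6/5-membered bicyclic (with one sulfur) is a single π system with 9 sp² atoms and 10 π electrons from ring double bonds plus a heteroatom lone pair. 10 = 4(2)+2, so the system is aromatic and both rings count as aromatic (benzothiophene).
6 of the 7 rings are aromatic. Total: 6.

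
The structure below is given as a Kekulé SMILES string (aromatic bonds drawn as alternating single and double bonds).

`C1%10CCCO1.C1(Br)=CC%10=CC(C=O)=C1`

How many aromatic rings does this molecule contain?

The SMILES encodes a five-membered saturated ring of four carbons and one oxygen; a six-membered carbon ring with three alternating C=C double bonds.
The 5-membered ring with one oxygen has only sp³ atoms, so it is not fully conjugated — not aromatic (tetrahydrofuran).
The 6-membered ring is fully conjugated (every ring atom contributes a p orbital); 3 ring double bonds give 6 π electrons. That satisfies 4n+2 with n=1, so it is aromatic (benzene).
1 of the 2 rings is aromatic. Total: 1.

1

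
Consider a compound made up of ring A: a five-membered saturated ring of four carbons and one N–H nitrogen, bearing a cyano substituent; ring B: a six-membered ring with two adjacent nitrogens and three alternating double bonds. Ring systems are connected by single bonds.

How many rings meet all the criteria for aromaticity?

1

Ring A has only sp³ atoms, so it is not fully conjugated — not aromatic (pyrrolidine).
Ring B is fully conjugated (every ring atom contributes a p orbital); 3 ring double bonds give 6 π electrons. 6 = 4(1)+2, so ring B is aromatic (pyridazine).
Aromatic: B. Total: 1.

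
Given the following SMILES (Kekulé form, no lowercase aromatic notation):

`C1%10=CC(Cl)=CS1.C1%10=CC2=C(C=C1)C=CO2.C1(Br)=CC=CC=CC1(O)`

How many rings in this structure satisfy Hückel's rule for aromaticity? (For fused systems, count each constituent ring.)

The SMILES encodes a five-membered ring of four carbons and one sulfur, with two C=C double bonds; a six-membered carbon ring with three alternating C=C double bonds, fused to a five-membered ring containing one oxygen and two C=C double bonds; a seven-membered carbon ring with three C=C double bonds and one sp³ carbon.
The 5-membered ring with one sulfur is fully conjugated (every ring atom contributes a p orbital); 2 ring double bonds (4 π electrons) plus a heteroatom lone pair (2) give 6 π electrons. That satisfies 4n+2 with n=1, so it is aromatic (thiophene).
The fused 6/5-membered bicyclic (with one oxygen) is a single π system with 9 sp² atoms and 10 π electrons from ring double bonds plus a heteroatom lone pair. 10 = 4(2)+2, so the system is aromatic and both rings count as aromatic (benzofuran).
The 7-membered ring has one sp³ carbon, so it is not fully conjugated — not aromatic (cycloheptatriene).
3 of the 4 rings are aromatic. Total: 3.

3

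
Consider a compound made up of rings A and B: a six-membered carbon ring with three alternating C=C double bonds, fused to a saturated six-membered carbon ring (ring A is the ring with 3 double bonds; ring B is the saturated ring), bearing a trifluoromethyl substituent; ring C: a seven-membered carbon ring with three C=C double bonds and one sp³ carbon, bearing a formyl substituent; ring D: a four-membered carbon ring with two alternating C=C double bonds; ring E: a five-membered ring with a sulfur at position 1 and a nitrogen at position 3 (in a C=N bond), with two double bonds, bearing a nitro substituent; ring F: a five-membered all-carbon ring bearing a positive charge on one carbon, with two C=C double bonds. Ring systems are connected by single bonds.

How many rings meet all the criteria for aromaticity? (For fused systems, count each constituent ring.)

Ring A has a continuous p-orbital overlap around the ring; 3 ring double bonds give 6 π electrons. 6 = 4(1)+2, so ring A is aromatic (benzene ring).
Ring B has four sp³ carbons, so it is not fully conjugated — not aromatic (cyclohexane ring).
Ring C has one sp³ carbon, so it is not fully conjugated — not aromatic (cycloheptatriene).
Ring D has only sp² ring atoms; a planar conformation would have a fully conjugated π system of 4 electrons. But 4 = 4(1), which is 4n not 4n+2, so ring D is not aromatic (cyclobutadiene) — cyclobutadiene is antiaromatic and distorts to a rectangle.
Ring E is planar and fully conjugated; 2 ring double bonds (4 π electrons) plus a heteroatom lone pair (2) give 6 π electrons. That satisfies 4n+2 with n=1, so ring E is aromatic (thiazole).
Ring F has only sp² ring atoms; a planar conformation would have a fully conjugated π system of 4 electrons. But 4 = 4(1), which is 4n not 4n+2, so ring F is not aromatic (cyclopentadienyl cation).
Aromatic: A, E. Total: 2.

2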